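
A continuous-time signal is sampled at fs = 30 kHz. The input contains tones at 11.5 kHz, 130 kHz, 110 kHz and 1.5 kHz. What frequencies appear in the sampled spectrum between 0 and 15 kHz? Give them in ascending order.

1.5 kHz, 10 kHz, 11.5 kHz

fs/2 = 15 kHz.
11.5 kHz ≤ fs/2 = 15 kHz, passes unchanged.
130 kHz mod fs = 10 kHz.
10 kHz ≤ fs/2 = 15 kHz, appears at 10 kHz.
110 kHz mod fs = 20 kHz.
20 kHz > fs/2 = 15 kHz, folds to fs − 20 kHz = 10 kHz.
1.5 kHz ≤ fs/2 = 15 kHz, passes unchanged.
Distinct values: {1.5 kHz, 10 kHz, 11.5 kHz}.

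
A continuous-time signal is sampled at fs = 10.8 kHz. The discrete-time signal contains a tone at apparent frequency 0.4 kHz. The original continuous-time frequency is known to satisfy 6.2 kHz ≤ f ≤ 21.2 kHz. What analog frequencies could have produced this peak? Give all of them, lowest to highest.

Frequencies that alias to 0.4 kHz are k·fs ± 0.4 kHz for integer k ≥ 0.
k=0: 0.4 kHz.
k=1: 10.4 kHz, 11.2 kHz.
k=2: 21.2 kHz, 22 kHz.
k=3: 32 kHz, 32.8 kHz.
Within [6.2 kHz, 21.2 kHz]: 10.4 kHz, 11.2 kHz, 21.2 kHz.

10.4 kHz, 11.2 kHz, 21.2 kHz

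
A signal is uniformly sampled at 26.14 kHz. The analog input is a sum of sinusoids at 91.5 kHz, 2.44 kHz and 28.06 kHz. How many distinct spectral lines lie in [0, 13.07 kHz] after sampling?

fs/2 = 13.07 kHz.
91.5 kHz mod fs = 13.08 kHz.
13.08 kHz > fs/2 = 13.07 kHz, folds to fs − 13.08 kHz = 13.06 kHz.
2.44 kHz ≤ fs/2 = 13.07 kHz, passes unchanged.
28.06 kHz mod fs = 1.92 kHz.
1.92 kHz ≤ fs/2 = 13.07 kHz, appears at 1.92 kHz.
Distinct values: {1.92 kHz, 2.44 kHz, 13.06 kHz} → 3.

3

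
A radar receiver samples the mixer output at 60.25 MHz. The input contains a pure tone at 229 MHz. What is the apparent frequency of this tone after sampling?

12 MHz

229 MHz mod fs = 48.25 MHz.
48.25 MHz > fs/2 = 30.125 MHz, folds to fs − 48.25 MHz = 12 MHz.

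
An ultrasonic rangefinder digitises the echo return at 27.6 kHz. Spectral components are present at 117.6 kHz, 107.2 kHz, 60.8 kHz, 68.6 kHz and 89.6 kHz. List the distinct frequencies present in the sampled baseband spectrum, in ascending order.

3.2 kHz, 5.6 kHz, 6.8 kHz, 7.2 kHz, 13.4 kHz

fs/2 = 13.8 kHz.
117.6 kHz mod fs = 7.2 kHz.
7.2 kHz ≤ fs/2 = 13.8 kHz, appears at 7.2 kHz.
107.2 kHz mod fs = 24.4 kHz.
24.4 kHz > fs/2 = 13.8 kHz, folds to fs − 24.4 kHz = 3.2 kHz.
60.8 kHz mod fs = 5.6 kHz.
5.6 kHz ≤ fs/2 = 13.8 kHz, appears at 5.6 kHz.
68.6 kHz mod fs = 13.4 kHz.
13.4 kHz ≤ fs/2 = 13.8 kHz, appears at 13.4 kHz.
89.6 kHz mod fs = 6.8 kHz.
6.8 kHz ≤ fs/2 = 13.8 kHz, appears at 6.8 kHz.
Distinct values: {3.2 kHz, 5.6 kHz, 6.8 kHz, 7.2 kHz, 13.4 kHz}.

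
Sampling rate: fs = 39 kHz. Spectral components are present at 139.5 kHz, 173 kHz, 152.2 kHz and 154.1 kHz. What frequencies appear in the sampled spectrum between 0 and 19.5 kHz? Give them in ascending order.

1.9 kHz, 3.8 kHz, 16.5 kHz, 17 kHz

fs/2 = 19.5 kHz.
139.5 kHz mod fs = 22.5 kHz.
22.5 kHz > fs/2 = 19.5 kHz, folds to fs − 22.5 kHz = 16.5 kHz.
173 kHz mod fs = 17 kHz.
17 kHz ≤ fs/2 = 19.5 kHz, appears at 17 kHz.
152.2 kHz mod fs = 35.2 kHz.
35.2 kHz > fs/2 = 19.5 kHz, folds to fs − 35.2 kHz = 3.8 kHz.
154.1 kHz mod fs = 37.1 kHz.
37.1 kHz > fs/2 = 19.5 kHz, folds to fs − 37.1 kHz = 1.9 kHz.
Distinct values: {1.9 kHz, 3.8 kHz, 16.5 kHz, 17 kHz}.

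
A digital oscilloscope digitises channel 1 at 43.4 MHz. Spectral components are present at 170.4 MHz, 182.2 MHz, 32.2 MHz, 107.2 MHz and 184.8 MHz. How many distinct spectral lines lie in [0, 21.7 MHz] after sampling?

4

fs/2 = 21.7 MHz.
170.4 MHz mod fs = 40.2 MHz.
40.2 MHz > fs/2 = 21.7 MHz, folds to fs − 40.2 MHz = 3.2 MHz.
182.2 MHz mod fs = 8.6 MHz.
8.6 MHz ≤ fs/2 = 21.7 MHz, appears at 8.6 MHz.
32.2 MHz > fs/2 = 21.7 MHz, folds to fs − 32.2 MHz = 11.2 MHz.
107.2 MHz mod fs = 20.4 MHz.
20.4 MHz ≤ fs/2 = 21.7 MHz, appears at 20.4 MHz.
184.8 MHz mod fs = 11.2 MHz.
11.2 MHz ≤ fs/2 = 21.7 MHz, appears at 11.2 MHz.
Distinct values: {3.2 MHz, 8.6 MHz, 11.2 MHz, 20.4 MHz} → 4.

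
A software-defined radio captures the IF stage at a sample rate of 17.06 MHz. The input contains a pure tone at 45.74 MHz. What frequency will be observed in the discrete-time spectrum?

45.74 MHz mod fs = 11.62 MHz.
11.62 MHz > fs/2 = 8.53 MHz, folds to fs − 11.62 MHz = 5.44 MHz.

5.44 MHz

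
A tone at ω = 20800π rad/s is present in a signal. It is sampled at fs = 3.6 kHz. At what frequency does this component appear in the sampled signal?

0.4 kHz

ω = 20800π rad/s → f = ω/(2π) = 10400 Hz = 10.4 kHz.
10.4 kHz mod fs = 3.2 kHz.
3.2 kHz > fs/2 = 1.8 kHz, folds to fs − 3.2 kHz = 0.4 kHz.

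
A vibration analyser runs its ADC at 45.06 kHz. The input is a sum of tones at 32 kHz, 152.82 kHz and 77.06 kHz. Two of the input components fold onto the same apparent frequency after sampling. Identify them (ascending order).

32 kHz, 77.06 kHz

fs/2 = 22.53 kHz.
32 kHz > fs/2 = 22.53 kHz, folds to fs − 32 kHz = 13.06 kHz.
152.82 kHz mod fs = 17.64 kHz.
17.64 kHz ≤ fs/2 = 22.53 kHz, appears at 17.64 kHz.
77.06 kHz mod fs = 32 kHz.
32 kHz > fs/2 = 22.53 kHz, folds to fs − 32 kHz = 13.06 kHz.
32 kHz and 77.06 kHz both map to 13.06 kHz.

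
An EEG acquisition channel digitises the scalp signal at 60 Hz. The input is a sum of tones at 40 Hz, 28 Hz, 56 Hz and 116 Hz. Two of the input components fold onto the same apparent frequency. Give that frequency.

4 Hz

fs/2 = 30 Hz.
40 Hz > fs/2 = 30 Hz, folds to fs − 40 Hz = 20 Hz.
28 Hz ≤ fs/2 = 30 Hz, passes unchanged.
56 Hz > fs/2 = 30 Hz, folds to fs − 56 Hz = 4 Hz.
116 Hz mod fs = 56 Hz.
56 Hz > fs/2 = 30 Hz, folds to fs − 56 Hz = 4 Hz.
56 Hz and 116 Hz both map to 4 Hz.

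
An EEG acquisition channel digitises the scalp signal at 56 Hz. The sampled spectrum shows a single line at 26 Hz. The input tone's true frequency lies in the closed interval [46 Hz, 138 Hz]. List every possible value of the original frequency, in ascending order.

Frequencies that alias to 26 Hz are k·fs ± 26 Hz for integer k ≥ 0.
k=0: 26 Hz.
k=1: 30 Hz, 82 Hz.
k=2: 86 Hz, 138 Hz.
k=3: 142 Hz, 194 Hz.
Within [46 Hz, 138 Hz]: 82 Hz, 86 Hz, 138 Hz.

82 Hz, 86 Hz, 138 Hz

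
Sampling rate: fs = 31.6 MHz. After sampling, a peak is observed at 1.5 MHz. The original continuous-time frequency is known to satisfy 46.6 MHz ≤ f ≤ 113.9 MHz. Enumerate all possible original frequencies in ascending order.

Frequencies that alias to 1.5 MHz are k·fs ± 1.5 MHz for integer k ≥ 0.
k=0: 1.5 MHz.
k=1: 30.1 MHz, 33.1 MHz.
k=2: 61.7 MHz, 64.7 MHz.
k=3: 93.3 MHz, 96.3 MHz.
k=4: 124.9 MHz, 127.9 MHz.
Within [46.6 MHz, 113.9 MHz]: 61.7 MHz, 64.7 MHz, 93.3 MHz, 96.3 MHz.

61.7 MHz, 64.7 MHz, 93.3 MHz, 96.3 MHz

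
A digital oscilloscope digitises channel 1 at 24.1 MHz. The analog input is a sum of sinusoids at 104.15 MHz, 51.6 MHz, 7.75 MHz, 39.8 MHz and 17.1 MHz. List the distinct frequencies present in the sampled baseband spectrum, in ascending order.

3.4 MHz, 7 MHz, 7.75 MHz, 8.4 MHz

fs/2 = 12.05 MHz.
104.15 MHz mod fs = 7.75 MHz.
7.75 MHz ≤ fs/2 = 12.05 MHz, appears at 7.75 MHz.
51.6 MHz mod fs = 3.4 MHz.
3.4 MHz ≤ fs/2 = 12.05 MHz, appears at 3.4 MHz.
7.75 MHz ≤ fs/2 = 12.05 MHz, passes unchanged.
39.8 MHz mod fs = 15.7 MHz.
15.7 MHz > fs/2 = 12.05 MHz, folds to fs − 15.7 MHz = 8.4 MHz.
17.1 MHz > fs/2 = 12.05 MHz, folds to fs − 17.1 MHz = 7 MHz.
Distinct values: {3.4 MHz, 7 MHz, 7.75 MHz, 8.4 MHz}.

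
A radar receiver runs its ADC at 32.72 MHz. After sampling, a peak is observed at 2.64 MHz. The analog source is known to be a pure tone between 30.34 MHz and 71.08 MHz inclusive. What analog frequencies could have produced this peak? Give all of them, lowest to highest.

Frequencies that alias to 2.64 MHz are k·fs ± 2.64 MHz for integer k ≥ 0.
k=0: 2.64 MHz.
k=1: 30.08 MHz, 35.36 MHz.
k=2: 62.8 MHz, 68.08 MHz.
k=3: 95.52 MHz, 100.8 MHz.
Within [30.34 MHz, 71.08 MHz]: 35.36 MHz, 62.8 MHz, 68.08 MHz.

35.36 MHz, 62.8 MHz, 68.08 MHz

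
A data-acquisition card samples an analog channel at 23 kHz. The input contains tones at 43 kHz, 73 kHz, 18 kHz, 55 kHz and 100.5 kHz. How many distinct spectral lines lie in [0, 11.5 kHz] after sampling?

fs/2 = 11.5 kHz.
43 kHz mod fs = 20 kHz.
20 kHz > fs/2 = 11.5 kHz, folds to fs − 20 kHz = 3 kHz.
73 kHz mod fs = 4 kHz.
4 kHz ≤ fs/2 = 11.5 kHz, appears at 4 kHz.
18 kHz > fs/2 = 11.5 kHz, folds to fs − 18 kHz = 5 kHz.
55 kHz mod fs = 9 kHz.
9 kHz ≤ fs/2 = 11.5 kHz, appears at 9 kHz.
100.5 kHz mod fs = 8.5 kHz.
8.5 kHz ≤ fs/2 = 11.5 kHz, appears at 8.5 kHz.
Distinct values: {3 kHz, 4 kHz, 5 kHz, 8.5 kHz, 9 kHz} → 5.

5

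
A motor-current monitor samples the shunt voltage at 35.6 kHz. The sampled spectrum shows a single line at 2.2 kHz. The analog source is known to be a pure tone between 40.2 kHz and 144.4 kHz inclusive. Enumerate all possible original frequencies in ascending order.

Frequencies that alias to 2.2 kHz are k·fs ± 2.2 kHz for integer k ≥ 0.
k=0: 2.2 kHz.
k=1: 33.4 kHz, 37.8 kHz.
k=2: 69 kHz, 73.4 kHz.
k=3: 104.6 kHz, 109 kHz.
k=4: 140.2 kHz, 144.6 kHz.
k=5: 175.8 kHz, 180.2 kHz.
Within [40.2 kHz, 144.4 kHz]: 69 kHz, 73.4 kHz, 104.6 kHz, 109 kHz, 140.2 kHz.

69 kHz, 73.4 kHz, 104.6 kHz, 109 kHz, 140.2 kHz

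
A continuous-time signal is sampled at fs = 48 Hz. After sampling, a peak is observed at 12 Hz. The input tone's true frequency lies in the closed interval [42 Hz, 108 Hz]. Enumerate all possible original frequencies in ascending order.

Frequencies that alias to 12 Hz are k·fs ± 12 Hz for integer k ≥ 0.
k=0: 12 Hz.
k=1: 36 Hz, 60 Hz.
k=2: 84 Hz, 108 Hz.
k=3: 132 Hz, 156 Hz.
Within [42 Hz, 108 Hz]: 60 Hz, 84 Hz, 108 Hz.

60 Hz, 84 Hz, 108 Hz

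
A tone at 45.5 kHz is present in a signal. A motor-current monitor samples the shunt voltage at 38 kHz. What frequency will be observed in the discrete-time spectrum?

45.5 kHz mod fs = 7.5 kHz.
7.5 kHz ≤ fs/2 = 19 kHz, appears at 7.5 kHz.

7.5 kHz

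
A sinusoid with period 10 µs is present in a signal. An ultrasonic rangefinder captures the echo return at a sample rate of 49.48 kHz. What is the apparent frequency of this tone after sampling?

T = 10 µs → f = 1/T = 100 kHz.
100 kHz mod fs = 1.04 kHz.
1.04 kHz ≤ fs/2 = 24.74 kHz, appears at 1.04 kHz.

1.04 kHz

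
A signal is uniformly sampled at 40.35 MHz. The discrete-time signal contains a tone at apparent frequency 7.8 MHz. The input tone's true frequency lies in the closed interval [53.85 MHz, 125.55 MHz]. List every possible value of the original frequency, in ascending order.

Frequencies that alias to 7.8 MHz are k·fs ± 7.8 MHz for integer k ≥ 0.
k=0: 7.8 MHz.
k=1: 32.55 MHz, 48.15 MHz.
k=2: 72.9 MHz, 88.5 MHz.
k=3: 113.25 MHz, 128.85 MHz.
k=4: 153.6 MHz, 169.2 MHz.
Within [53.85 MHz, 125.55 MHz]: 72.9 MHz, 88.5 MHz, 113.25 MHz.

72.9 MHz, 88.5 MHz, 113.25 MHz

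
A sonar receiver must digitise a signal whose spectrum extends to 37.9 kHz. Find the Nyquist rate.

Nyquist rate = 2 × 37.9 kHz = 75.8 kHz.

75.8 kHz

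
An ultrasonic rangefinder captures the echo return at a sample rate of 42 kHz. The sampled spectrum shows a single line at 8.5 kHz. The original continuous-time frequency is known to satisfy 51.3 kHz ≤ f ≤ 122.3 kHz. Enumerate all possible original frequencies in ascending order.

75.5 kHz, 92.5 kHz, 117.5 kHz

Frequencies that alias to 8.5 kHz are k·fs ± 8.5 kHz for integer k ≥ 0.
k=0: 8.5 kHz.
k=1: 33.5 kHz, 50.5 kHz.
k=2: 75.5 kHz, 92.5 kHz.
k=3: 117.5 kHz, 134.5 kHz.
k=4: 159.5 kHz, 176.5 kHz.
Within [51.3 kHz, 122.3 kHz]: 75.5 kHz, 92.5 kHz, 117.5 kHz.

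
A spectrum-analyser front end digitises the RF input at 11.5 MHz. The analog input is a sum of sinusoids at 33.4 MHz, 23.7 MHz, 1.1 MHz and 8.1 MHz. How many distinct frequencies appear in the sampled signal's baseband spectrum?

3

fs/2 = 5.75 MHz.
33.4 MHz mod fs = 10.4 MHz.
10.4 MHz > fs/2 = 5.75 MHz, folds to fs − 10.4 MHz = 1.1 MHz.
23.7 MHz mod fs = 0.7 MHz.
0.7 MHz ≤ fs/2 = 5.75 MHz, appears at 0.7 MHz.
1.1 MHz ≤ fs/2 = 5.75 MHz, passes unchanged.
8.1 MHz > fs/2 = 5.75 MHz, folds to fs − 8.1 MHz = 3.4 MHz.
Distinct values: {0.7 MHz, 1.1 MHz, 3.4 MHz} → 3.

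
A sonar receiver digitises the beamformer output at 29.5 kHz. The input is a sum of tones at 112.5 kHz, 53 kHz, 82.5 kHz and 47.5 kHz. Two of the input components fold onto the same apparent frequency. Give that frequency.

fs/2 = 14.75 kHz.
112.5 kHz mod fs = 24 kHz.
24 kHz > fs/2 = 14.75 kHz, folds to fs − 24 kHz = 5.5 kHz.
53 kHz mod fs = 23.5 kHz.
23.5 kHz > fs/2 = 14.75 kHz, folds to fs − 23.5 kHz = 6 kHz.
82.5 kHz mod fs = 23.5 kHz.
23.5 kHz > fs/2 = 14.75 kHz, folds to fs − 23.5 kHz = 6 kHz.
47.5 kHz mod fs = 18 kHz.
18 kHz > fs/2 = 14.75 kHz, folds to fs − 18 kHz = 11.5 kHz.
53 kHz and 82.5 kHz both map to 6 kHz.

6 kHz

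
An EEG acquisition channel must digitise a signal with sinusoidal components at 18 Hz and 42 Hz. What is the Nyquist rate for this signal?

Highest-frequency component: 42 Hz.
Nyquist rate = 2 × 42 Hz = 84 Hz.

84 Hz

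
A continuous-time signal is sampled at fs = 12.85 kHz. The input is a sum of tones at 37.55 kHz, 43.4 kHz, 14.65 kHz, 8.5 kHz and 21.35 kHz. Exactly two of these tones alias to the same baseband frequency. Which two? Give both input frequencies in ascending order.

8.5 kHz, 21.35 kHz

fs/2 = 6.425 kHz.
37.55 kHz mod fs = 11.85 kHz.
11.85 kHz > fs/2 = 6.425 kHz, folds to fs − 11.85 kHz = 1 kHz.
43.4 kHz mod fs = 4.85 kHz.
4.85 kHz ≤ fs/2 = 6.425 kHz, appears at 4.85 kHz.
14.65 kHz mod fs = 1.8 kHz.
1.8 kHz ≤ fs/2 = 6.425 kHz, appears at 1.8 kHz.
8.5 kHz > fs/2 = 6.425 kHz, folds to fs − 8.5 kHz = 4.35 kHz.
21.35 kHz mod fs = 8.5 kHz.
8.5 kHz > fs/2 = 6.425 kHz, folds to fs − 8.5 kHz = 4.35 kHz.
8.5 kHz and 21.35 kHz both map to 4.35 kHz.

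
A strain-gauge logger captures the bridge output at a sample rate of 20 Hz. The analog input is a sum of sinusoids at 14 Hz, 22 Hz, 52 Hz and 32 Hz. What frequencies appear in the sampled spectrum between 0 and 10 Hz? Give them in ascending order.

fs/2 = 10 Hz.
14 Hz > fs/2 = 10 Hz, folds to fs − 14 Hz = 6 Hz.
22 Hz mod fs = 2 Hz.
2 Hz ≤ fs/2 = 10 Hz, appears at 2 Hz.
52 Hz mod fs = 12 Hz.
12 Hz > fs/2 = 10 Hz, folds to fs − 12 Hz = 8 Hz.
32 Hz mod fs = 12 Hz.
12 Hz > fs/2 = 10 Hz, folds to fs − 12 Hz = 8 Hz.
Distinct values: {2 Hz, 6 Hz, 8 Hz}.

2 Hz, 6 Hz, 8 Hz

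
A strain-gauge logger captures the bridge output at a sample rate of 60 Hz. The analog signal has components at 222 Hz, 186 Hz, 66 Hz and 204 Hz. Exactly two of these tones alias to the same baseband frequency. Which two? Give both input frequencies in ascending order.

66 Hz, 186 Hz

fs/2 = 30 Hz.
222 Hz mod fs = 42 Hz.
42 Hz > fs/2 = 30 Hz, folds to fs − 42 Hz = 18 Hz.
186 Hz mod fs = 6 Hz.
6 Hz ≤ fs/2 = 30 Hz, appears at 6 Hz.
66 Hz mod fs = 6 Hz.
6 Hz ≤ fs/2 = 30 Hz, appears at 6 Hz.
204 Hz mod fs = 24 Hz.
24 Hz ≤ fs/2 = 30 Hz, appears at 24 Hz.
66 Hz and 186 Hz both map to 6 Hz.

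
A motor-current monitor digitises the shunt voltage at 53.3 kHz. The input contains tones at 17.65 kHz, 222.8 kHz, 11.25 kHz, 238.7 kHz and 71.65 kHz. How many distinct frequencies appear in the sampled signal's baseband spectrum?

fs/2 = 26.65 kHz.
17.65 kHz ≤ fs/2 = 26.65 kHz, passes unchanged.
222.8 kHz mod fs = 9.6 kHz.
9.6 kHz ≤ fs/2 = 26.65 kHz, appears at 9.6 kHz.
11.25 kHz ≤ fs/2 = 26.65 kHz, passes unchanged.
238.7 kHz mod fs = 25.5 kHz.
25.5 kHz ≤ fs/2 = 26.65 kHz, appears at 25.5 kHz.
71.65 kHz mod fs = 18.35 kHz.
18.35 kHz ≤ fs/2 = 26.65 kHz, appears at 18.35 kHz.
Distinct values: {9.6 kHz, 11.25 kHz, 17.65 kHz, 18.35 kHz, 25.5 kHz} → 5.

5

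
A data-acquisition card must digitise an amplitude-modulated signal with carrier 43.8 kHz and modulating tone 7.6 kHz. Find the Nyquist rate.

102.8 kHz

AM sidebands sit at fc ± fm = 36.2 kHz and 51.4 kHz.
Highest-frequency component: 51.4 kHz.
Nyquist rate = 2 × 51.4 kHz = 102.8 kHz.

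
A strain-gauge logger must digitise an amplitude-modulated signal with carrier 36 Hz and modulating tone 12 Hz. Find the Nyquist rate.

AM sidebands sit at fc ± fm = 24 Hz and 48 Hz.
Highest-frequency component: 48 Hz.
Nyquist rate = 2 × 48 Hz = 96 Hz.

96 Hz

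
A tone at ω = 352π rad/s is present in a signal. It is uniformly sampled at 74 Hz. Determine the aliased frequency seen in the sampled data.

28 Hz

ω = 352π rad/s → f = ω/(2π) = 176 Hz.
176 Hz mod fs = 28 Hz.
28 Hz ≤ fs/2 = 37 Hz, appears at 28 Hz.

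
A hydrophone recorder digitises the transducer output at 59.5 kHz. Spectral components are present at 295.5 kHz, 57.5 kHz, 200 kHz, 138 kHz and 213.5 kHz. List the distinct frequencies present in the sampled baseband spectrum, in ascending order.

2 kHz, 19 kHz, 21.5 kHz, 24.5 kHz

fs/2 = 29.75 kHz.
295.5 kHz mod fs = 57.5 kHz.
57.5 kHz > fs/2 = 29.75 kHz, folds to fs − 57.5 kHz = 2 kHz.
57.5 kHz > fs/2 = 29.75 kHz, folds to fs − 57.5 kHz = 2 kHz.
200 kHz mod fs = 21.5 kHz.
21.5 kHz ≤ fs/2 = 29.75 kHz, appears at 21.5 kHz.
138 kHz mod fs = 19 kHz.
19 kHz ≤ fs/2 = 29.75 kHz, appears at 19 kHz.
213.5 kHz mod fs = 35 kHz.
35 kHz > fs/2 = 29.75 kHz, folds to fs − 35 kHz = 24.5 kHz.
Distinct values: {2 kHz, 19 kHz, 21.5 kHz, 24.5 kHz}.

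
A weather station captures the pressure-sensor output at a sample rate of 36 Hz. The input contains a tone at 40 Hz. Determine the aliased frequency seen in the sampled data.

4 Hz

40 Hz mod fs = 4 Hz.
4 Hz ≤ fs/2 = 18 Hz, appears at 4 Hz.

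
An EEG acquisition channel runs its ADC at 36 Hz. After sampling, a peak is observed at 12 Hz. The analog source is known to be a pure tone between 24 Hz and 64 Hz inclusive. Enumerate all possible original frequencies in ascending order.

Frequencies that alias to 12 Hz are k·fs ± 12 Hz for integer k ≥ 0.
k=0: 12 Hz.
k=1: 24 Hz, 48 Hz.
k=2: 60 Hz, 84 Hz.
k=3: 96 Hz, 120 Hz.
Within [24 Hz, 64 Hz]: 24 Hz, 48 Hz, 60 Hz.

24 Hz, 48 Hz, 60 Hz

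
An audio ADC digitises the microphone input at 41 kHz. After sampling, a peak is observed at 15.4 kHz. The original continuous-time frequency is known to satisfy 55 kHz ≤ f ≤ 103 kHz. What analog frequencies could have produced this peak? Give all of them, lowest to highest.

56.4 kHz, 66.6 kHz, 97.4 kHz

Frequencies that alias to 15.4 kHz are k·fs ± 15.4 kHz for integer k ≥ 0.
k=0: 15.4 kHz.
k=1: 25.6 kHz, 56.4 kHz.
k=2: 66.6 kHz, 97.4 kHz.
k=3: 107.6 kHz, 138.4 kHz.
Within [55 kHz, 103 kHz]: 56.4 kHz, 66.6 kHz, 97.4 kHz.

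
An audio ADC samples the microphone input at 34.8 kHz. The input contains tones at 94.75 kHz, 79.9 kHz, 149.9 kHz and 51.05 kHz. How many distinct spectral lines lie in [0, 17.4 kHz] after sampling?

4

fs/2 = 17.4 kHz.
94.75 kHz mod fs = 25.15 kHz.
25.15 kHz > fs/2 = 17.4 kHz, folds to fs − 25.15 kHz = 9.65 kHz.
79.9 kHz mod fs = 10.3 kHz.
10.3 kHz ≤ fs/2 = 17.4 kHz, appears at 10.3 kHz.
149.9 kHz mod fs = 10.7 kHz.
10.7 kHz ≤ fs/2 = 17.4 kHz, appears at 10.7 kHz.
51.05 kHz mod fs = 16.25 kHz.
16.25 kHz ≤ fs/2 = 17.4 kHz, appears at 16.25 kHz.
Distinct values: {9.65 kHz, 10.3 kHz, 10.7 kHz, 16.25 kHz} → 4.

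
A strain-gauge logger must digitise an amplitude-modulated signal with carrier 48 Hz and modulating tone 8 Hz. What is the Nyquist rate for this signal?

AM sidebands sit at fc ± fm = 40 Hz and 56 Hz.
Highest-frequency component: 56 Hz.
Nyquist rate = 2 × 56 Hz = 112 Hz.

112 Hz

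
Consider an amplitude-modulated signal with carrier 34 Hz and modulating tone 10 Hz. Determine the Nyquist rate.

88 Hz

AM sidebands sit at fc ± fm = 24 Hz and 44 Hz.
Highest-frequency component: 44 Hz.
Nyquist rate = 2 × 44 Hz = 88 Hz.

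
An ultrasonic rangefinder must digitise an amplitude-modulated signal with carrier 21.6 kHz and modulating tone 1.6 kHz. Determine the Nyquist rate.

AM sidebands sit at fc ± fm = 20 kHz and 23.2 kHz.
Highest-frequency component: 23.2 kHz.
Nyquist rate = 2 × 23.2 kHz = 46.4 kHz.

46.4 kHz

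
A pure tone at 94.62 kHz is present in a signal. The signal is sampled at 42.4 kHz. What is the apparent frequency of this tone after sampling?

9.82 kHz

94.62 kHz mod fs = 9.82 kHz.
9.82 kHz ≤ fs/2 = 21.2 kHz, appears at 9.82 kHz.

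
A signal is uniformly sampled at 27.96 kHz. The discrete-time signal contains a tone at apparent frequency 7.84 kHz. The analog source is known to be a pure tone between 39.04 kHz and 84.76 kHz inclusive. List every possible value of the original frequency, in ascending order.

48.08 kHz, 63.76 kHz, 76.04 kHz

Frequencies that alias to 7.84 kHz are k·fs ± 7.84 kHz for integer k ≥ 0.
k=0: 7.84 kHz.
k=1: 20.12 kHz, 35.8 kHz.
k=2: 48.08 kHz, 63.76 kHz.
k=3: 76.04 kHz, 91.72 kHz.
k=4: 104 kHz, 119.68 kHz.
Within [39.04 kHz, 84.76 kHz]: 48.08 kHz, 63.76 kHz, 76.04 kHz.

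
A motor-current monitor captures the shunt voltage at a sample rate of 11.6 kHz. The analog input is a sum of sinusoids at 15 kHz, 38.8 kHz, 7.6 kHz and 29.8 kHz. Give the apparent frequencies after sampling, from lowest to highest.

fs/2 = 5.8 kHz.
15 kHz mod fs = 3.4 kHz.
3.4 kHz ≤ fs/2 = 5.8 kHz, appears at 3.4 kHz.
38.8 kHz mod fs = 4 kHz.
4 kHz ≤ fs/2 = 5.8 kHz, appears at 4 kHz.
7.6 kHz > fs/2 = 5.8 kHz, folds to fs − 7.6 kHz = 4 kHz.
29.8 kHz mod fs = 6.6 kHz.
6.6 kHz > fs/2 = 5.8 kHz, folds to fs − 6.6 kHz = 5 kHz.
Distinct values: {3.4 kHz, 4 kHz, 5 kHz}.

3.4 kHz, 4 kHz, 5 kHz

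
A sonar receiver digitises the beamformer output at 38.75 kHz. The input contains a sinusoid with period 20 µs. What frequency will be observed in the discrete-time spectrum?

11.25 kHz

T = 20 µs → f = 1/T = 50 kHz.
50 kHz mod fs = 11.25 kHz.
11.25 kHz ≤ fs/2 = 19.375 kHz, appears at 11.25 kHz.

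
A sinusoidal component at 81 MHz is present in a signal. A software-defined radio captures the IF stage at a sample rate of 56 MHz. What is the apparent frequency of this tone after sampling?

25 MHz

81 MHz mod fs = 25 MHz.
25 MHz ≤ fs/2 = 28 MHz, appears at 25 MHz.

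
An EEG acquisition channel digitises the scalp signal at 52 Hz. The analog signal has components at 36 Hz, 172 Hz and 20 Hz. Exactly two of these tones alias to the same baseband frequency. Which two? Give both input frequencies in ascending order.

fs/2 = 26 Hz.
36 Hz > fs/2 = 26 Hz, folds to fs − 36 Hz = 16 Hz.
172 Hz mod fs = 16 Hz.
16 Hz ≤ fs/2 = 26 Hz, appears at 16 Hz.
20 Hz ≤ fs/2 = 26 Hz, passes unchanged.
36 Hz and 172 Hz both map to 16 Hz.

36 Hz, 172 Hz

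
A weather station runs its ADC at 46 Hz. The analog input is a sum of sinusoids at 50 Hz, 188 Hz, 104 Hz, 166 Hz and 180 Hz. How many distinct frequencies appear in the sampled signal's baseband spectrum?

fs/2 = 23 Hz.
50 Hz mod fs = 4 Hz.
4 Hz ≤ fs/2 = 23 Hz, appears at 4 Hz.
188 Hz mod fs = 4 Hz.
4 Hz ≤ fs/2 = 23 Hz, appears at 4 Hz.
104 Hz mod fs = 12 Hz.
12 Hz ≤ fs/2 = 23 Hz, appears at 12 Hz.
166 Hz mod fs = 28 Hz.
28 Hz > fs/2 = 23 Hz, folds to fs − 28 Hz = 18 Hz.
180 Hz mod fs = 42 Hz.
42 Hz > fs/2 = 23 Hz, folds to fs − 42 Hz = 4 Hz.
Distinct values: {4 Hz, 12 Hz, 18 Hz} → 3.

3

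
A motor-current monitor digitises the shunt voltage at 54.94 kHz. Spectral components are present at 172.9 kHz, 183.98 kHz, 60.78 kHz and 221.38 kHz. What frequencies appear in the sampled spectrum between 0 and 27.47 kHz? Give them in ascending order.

1.62 kHz, 5.84 kHz, 8.08 kHz, 19.16 kHz

fs/2 = 27.47 kHz.
172.9 kHz mod fs = 8.08 kHz.
8.08 kHz ≤ fs/2 = 27.47 kHz, appears at 8.08 kHz.
183.98 kHz mod fs = 19.16 kHz.
19.16 kHz ≤ fs/2 = 27.47 kHz, appears at 19.16 kHz.
60.78 kHz mod fs = 5.84 kHz.
5.84 kHz ≤ fs/2 = 27.47 kHz, appears at 5.84 kHz.
221.38 kHz mod fs = 1.62 kHz.
1.62 kHz ≤ fs/2 = 27.47 kHz, appears at 1.62 kHz.
Distinct values: {1.62 kHz, 5.84 kHz, 8.08 kHz, 19.16 kHz}.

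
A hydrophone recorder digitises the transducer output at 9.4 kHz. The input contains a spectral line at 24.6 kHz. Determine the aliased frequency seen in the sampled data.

24.6 kHz mod fs = 5.8 kHz.
5.8 kHz > fs/2 = 4.7 kHz, folds to fs − 5.8 kHz = 3.6 kHz.

3.6 kHz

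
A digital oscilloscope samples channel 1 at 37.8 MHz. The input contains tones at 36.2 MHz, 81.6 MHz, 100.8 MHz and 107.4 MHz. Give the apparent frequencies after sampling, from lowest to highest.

fs/2 = 18.9 MHz.
36.2 MHz > fs/2 = 18.9 MHz, folds to fs − 36.2 MHz = 1.6 MHz.
81.6 MHz mod fs = 6 MHz.
6 MHz ≤ fs/2 = 18.9 MHz, appears at 6 MHz.
100.8 MHz mod fs = 25.2 MHz.
25.2 MHz > fs/2 = 18.9 MHz, folds to fs − 25.2 MHz = 12.6 MHz.
107.4 MHz mod fs = 31.8 MHz.
31.8 MHz > fs/2 = 18.9 MHz, folds to fs − 31.8 MHz = 6 MHz.
Distinct values: {1.6 MHz, 6 MHz, 12.6 MHz}.

1.6 MHz, 6 MHz, 12.6 MHz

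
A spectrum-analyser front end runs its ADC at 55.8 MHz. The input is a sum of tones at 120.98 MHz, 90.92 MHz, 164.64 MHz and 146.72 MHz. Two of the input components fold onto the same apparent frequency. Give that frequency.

fs/2 = 27.9 MHz.
120.98 MHz mod fs = 9.38 MHz.
9.38 MHz ≤ fs/2 = 27.9 MHz, appears at 9.38 MHz.
90.92 MHz mod fs = 35.12 MHz.
35.12 MHz > fs/2 = 27.9 MHz, folds to fs − 35.12 MHz = 20.68 MHz.
164.64 MHz mod fs = 53.04 MHz.
53.04 MHz > fs/2 = 27.9 MHz, folds to fs − 53.04 MHz = 2.76 MHz.
146.72 MHz mod fs = 35.12 MHz.
35.12 MHz > fs/2 = 27.9 MHz, folds to fs − 35.12 MHz = 20.68 MHz.
90.92 MHz and 146.72 MHz both map to 20.68 MHz.

20.68 MHz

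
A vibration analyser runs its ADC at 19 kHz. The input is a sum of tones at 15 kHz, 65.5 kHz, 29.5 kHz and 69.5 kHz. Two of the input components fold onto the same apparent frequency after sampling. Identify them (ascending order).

29.5 kHz, 65.5 kHz

fs/2 = 9.5 kHz.
15 kHz > fs/2 = 9.5 kHz, folds to fs − 15 kHz = 4 kHz.
65.5 kHz mod fs = 8.5 kHz.
8.5 kHz ≤ fs/2 = 9.5 kHz, appears at 8.5 kHz.
29.5 kHz mod fs = 10.5 kHz.
10.5 kHz > fs/2 = 9.5 kHz, folds to fs − 10.5 kHz = 8.5 kHz.
69.5 kHz mod fs = 12.5 kHz.
12.5 kHz > fs/2 = 9.5 kHz, folds to fs − 12.5 kHz = 6.5 kHz.
29.5 kHz and 65.5 kHz both map to 8.5 kHz.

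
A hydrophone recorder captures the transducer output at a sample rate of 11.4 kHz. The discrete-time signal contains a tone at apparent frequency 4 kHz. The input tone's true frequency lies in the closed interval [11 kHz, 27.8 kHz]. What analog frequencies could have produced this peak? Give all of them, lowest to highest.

15.4 kHz, 18.8 kHz, 26.8 kHz

Frequencies that alias to 4 kHz are k·fs ± 4 kHz for integer k ≥ 0.
k=0: 4 kHz.
k=1: 7.4 kHz, 15.4 kHz.
k=2: 18.8 kHz, 26.8 kHz.
k=3: 30.2 kHz, 38.2 kHz.
Within [11 kHz, 27.8 kHz]: 15.4 kHz, 18.8 kHz, 26.8 kHz.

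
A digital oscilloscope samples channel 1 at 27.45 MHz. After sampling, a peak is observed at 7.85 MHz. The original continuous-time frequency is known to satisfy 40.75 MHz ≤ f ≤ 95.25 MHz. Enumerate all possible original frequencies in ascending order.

Frequencies that alias to 7.85 MHz are k·fs ± 7.85 MHz for integer k ≥ 0.
k=0: 7.85 MHz.
k=1: 19.6 MHz, 35.3 MHz.
k=2: 47.05 MHz, 62.75 MHz.
k=3: 74.5 MHz, 90.2 MHz.
k=4: 101.95 MHz, 117.65 MHz.
Within [40.75 MHz, 95.25 MHz]: 47.05 MHz, 62.75 MHz, 74.5 MHz, 90.2 MHz.

47.05 MHz, 62.75 MHz, 74.5 MHz, 90.2 MHz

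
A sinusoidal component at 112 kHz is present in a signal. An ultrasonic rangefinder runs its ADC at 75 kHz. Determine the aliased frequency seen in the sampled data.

112 kHz mod fs = 37 kHz.
37 kHz ≤ fs/2 = 37.5 kHz, appears at 37 kHz.

37 kHz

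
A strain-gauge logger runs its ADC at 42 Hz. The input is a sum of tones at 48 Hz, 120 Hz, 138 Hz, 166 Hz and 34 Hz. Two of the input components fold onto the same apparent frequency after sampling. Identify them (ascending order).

48 Hz, 120 Hz

fs/2 = 21 Hz.
48 Hz mod fs = 6 Hz.
6 Hz ≤ fs/2 = 21 Hz, appears at 6 Hz.
120 Hz mod fs = 36 Hz.
36 Hz > fs/2 = 21 Hz, folds to fs − 36 Hz = 6 Hz.
138 Hz mod fs = 12 Hz.
12 Hz ≤ fs/2 = 21 Hz, appears at 12 Hz.
166 Hz mod fs = 40 Hz.
40 Hz > fs/2 = 21 Hz, folds to fs − 40 Hz = 2 Hz.
34 Hz > fs/2 = 21 Hz, folds to fs − 34 Hz = 8 Hz.
48 Hz and 120 Hz both map to 6 Hz.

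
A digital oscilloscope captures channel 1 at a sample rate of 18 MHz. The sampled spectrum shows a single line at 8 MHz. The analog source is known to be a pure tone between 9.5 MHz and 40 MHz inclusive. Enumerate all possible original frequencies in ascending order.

Frequencies that alias to 8 MHz are k·fs ± 8 MHz for integer k ≥ 0.
k=0: 8 MHz.
k=1: 10 MHz, 26 MHz.
k=2: 28 MHz, 44 MHz.
k=3: 46 MHz, 62 MHz.
Within [9.5 MHz, 40 MHz]: 10 MHz, 26 MHz, 28 MHz.

10 MHz, 26 MHz, 28 MHz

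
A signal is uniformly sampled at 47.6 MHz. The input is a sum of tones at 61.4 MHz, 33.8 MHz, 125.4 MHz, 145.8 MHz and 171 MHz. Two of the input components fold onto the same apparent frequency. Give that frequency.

13.8 MHz

fs/2 = 23.8 MHz.
61.4 MHz mod fs = 13.8 MHz.
13.8 MHz ≤ fs/2 = 23.8 MHz, appears at 13.8 MHz.
33.8 MHz > fs/2 = 23.8 MHz, folds to fs − 33.8 MHz = 13.8 MHz.
125.4 MHz mod fs = 30.2 MHz.
30.2 MHz > fs/2 = 23.8 MHz, folds to fs − 30.2 MHz = 17.4 MHz.
145.8 MHz mod fs = 3 MHz.
3 MHz ≤ fs/2 = 23.8 MHz, appears at 3 MHz.
171 MHz mod fs = 28.2 MHz.
28.2 MHz > fs/2 = 23.8 MHz, folds to fs − 28.2 MHz = 19.4 MHz.
33.8 MHz and 61.4 MHz both map to 13.8 MHz.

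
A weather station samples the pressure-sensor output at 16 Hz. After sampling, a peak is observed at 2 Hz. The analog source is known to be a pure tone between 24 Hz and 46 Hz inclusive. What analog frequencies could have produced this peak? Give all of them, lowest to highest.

Frequencies that alias to 2 Hz are k·fs ± 2 Hz for integer k ≥ 0.
k=0: 2 Hz.
k=1: 14 Hz, 18 Hz.
k=2: 30 Hz, 34 Hz.
k=3: 46 Hz, 50 Hz.
k=4: 62 Hz, 66 Hz.
Within [24 Hz, 46 Hz]: 30 Hz, 34 Hz, 46 Hz.

30 Hz, 34 Hz, 46 Hz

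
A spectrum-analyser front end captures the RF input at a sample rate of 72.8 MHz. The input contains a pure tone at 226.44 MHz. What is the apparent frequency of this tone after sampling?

8.04 MHz

226.44 MHz mod fs = 8.04 MHz.
8.04 MHz ≤ fs/2 = 36.4 MHz, appears at 8.04 MHz.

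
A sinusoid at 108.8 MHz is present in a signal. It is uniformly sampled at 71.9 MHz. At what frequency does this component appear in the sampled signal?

35 MHz

108.8 MHz mod fs = 36.9 MHz.
36.9 MHz > fs/2 = 35.95 MHz, folds to fs − 36.9 MHz = 35 MHz.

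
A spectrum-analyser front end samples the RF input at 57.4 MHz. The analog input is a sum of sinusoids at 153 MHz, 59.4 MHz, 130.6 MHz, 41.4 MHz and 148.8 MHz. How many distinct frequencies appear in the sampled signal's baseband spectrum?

5

fs/2 = 28.7 MHz.
153 MHz mod fs = 38.2 MHz.
38.2 MHz > fs/2 = 28.7 MHz, folds to fs − 38.2 MHz = 19.2 MHz.
59.4 MHz mod fs = 2 MHz.
2 MHz ≤ fs/2 = 28.7 MHz, appears at 2 MHz.
130.6 MHz mod fs = 15.8 MHz.
15.8 MHz ≤ fs/2 = 28.7 MHz, appears at 15.8 MHz.
41.4 MHz > fs/2 = 28.7 MHz, folds to fs − 41.4 MHz = 16 MHz.
148.8 MHz mod fs = 34 MHz.
34 MHz > fs/2 = 28.7 MHz, folds to fs − 34 MHz = 23.4 MHz.
Distinct values: {2 MHz, 15.8 MHz, 16 MHz, 19.2 MHz, 23.4 MHz} → 5.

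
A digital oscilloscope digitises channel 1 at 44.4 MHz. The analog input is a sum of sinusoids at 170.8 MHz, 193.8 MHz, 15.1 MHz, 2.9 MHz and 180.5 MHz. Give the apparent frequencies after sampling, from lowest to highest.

fs/2 = 22.2 MHz.
170.8 MHz mod fs = 37.6 MHz.
37.6 MHz > fs/2 = 22.2 MHz, folds to fs − 37.6 MHz = 6.8 MHz.
193.8 MHz mod fs = 16.2 MHz.
16.2 MHz ≤ fs/2 = 22.2 MHz, appears at 16.2 MHz.
15.1 MHz ≤ fs/2 = 22.2 MHz, passes unchanged.
2.9 MHz ≤ fs/2 = 22.2 MHz, passes unchanged.
180.5 MHz mod fs = 2.9 MHz.
2.9 MHz ≤ fs/2 = 22.2 MHz, appears at 2.9 MHz.
Distinct values: {2.9 MHz, 6.8 MHz, 15.1 MHz, 16.2 MHz}.

2.9 MHz, 6.8 MHz, 15.1 MHz, 16.2 MHz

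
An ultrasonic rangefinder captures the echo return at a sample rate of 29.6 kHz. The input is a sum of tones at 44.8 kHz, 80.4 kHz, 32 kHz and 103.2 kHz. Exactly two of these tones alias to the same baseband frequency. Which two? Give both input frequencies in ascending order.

fs/2 = 14.8 kHz.
44.8 kHz mod fs = 15.2 kHz.
15.2 kHz > fs/2 = 14.8 kHz, folds to fs − 15.2 kHz = 14.4 kHz.
80.4 kHz mod fs = 21.2 kHz.
21.2 kHz > fs/2 = 14.8 kHz, folds to fs − 21.2 kHz = 8.4 kHz.
32 kHz mod fs = 2.4 kHz.
2.4 kHz ≤ fs/2 = 14.8 kHz, appears at 2.4 kHz.
103.2 kHz mod fs = 14.4 kHz.
14.4 kHz ≤ fs/2 = 14.8 kHz, appears at 14.4 kHz.
44.8 kHz and 103.2 kHz both map to 14.4 kHz.

44.8 kHz, 103.2 kHz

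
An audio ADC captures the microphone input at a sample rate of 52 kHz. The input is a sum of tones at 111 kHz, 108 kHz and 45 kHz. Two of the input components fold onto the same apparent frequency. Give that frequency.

fs/2 = 26 kHz.
111 kHz mod fs = 7 kHz.
7 kHz ≤ fs/2 = 26 kHz, appears at 7 kHz.
108 kHz mod fs = 4 kHz.
4 kHz ≤ fs/2 = 26 kHz, appears at 4 kHz.
45 kHz > fs/2 = 26 kHz, folds to fs − 45 kHz = 7 kHz.
45 kHz and 111 kHz both map to 7 kHz.

7 kHz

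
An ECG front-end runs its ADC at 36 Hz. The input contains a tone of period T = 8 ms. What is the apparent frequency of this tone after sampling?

T = 8 ms → f = 1/T = 125 Hz.
125 Hz mod fs = 17 Hz.
17 Hz ≤ fs/2 = 18 Hz, appears at 17 Hz.

17 Hz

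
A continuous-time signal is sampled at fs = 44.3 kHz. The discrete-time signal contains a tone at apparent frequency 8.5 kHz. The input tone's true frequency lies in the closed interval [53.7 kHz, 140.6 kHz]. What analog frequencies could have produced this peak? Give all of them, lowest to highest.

80.1 kHz, 97.1 kHz, 124.4 kHz

Frequencies that alias to 8.5 kHz are k·fs ± 8.5 kHz for integer k ≥ 0.
k=0: 8.5 kHz.
k=1: 35.8 kHz, 52.8 kHz.
k=2: 80.1 kHz, 97.1 kHz.
k=3: 124.4 kHz, 141.4 kHz.
k=4: 168.7 kHz, 185.7 kHz.
Within [53.7 kHz, 140.6 kHz]: 80.1 kHz, 97.1 kHz, 124.4 kHz.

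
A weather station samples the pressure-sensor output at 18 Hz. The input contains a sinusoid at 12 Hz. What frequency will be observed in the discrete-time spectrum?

12 Hz > fs/2 = 9 Hz, folds to fs − 12 Hz = 6 Hz.

6 Hz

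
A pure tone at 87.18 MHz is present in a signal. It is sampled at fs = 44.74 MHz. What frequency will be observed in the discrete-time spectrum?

87.18 MHz mod fs = 42.44 MHz.
42.44 MHz > fs/2 = 22.37 MHz, folds to fs − 42.44 MHz = 2.3 MHz.

2.3 MHz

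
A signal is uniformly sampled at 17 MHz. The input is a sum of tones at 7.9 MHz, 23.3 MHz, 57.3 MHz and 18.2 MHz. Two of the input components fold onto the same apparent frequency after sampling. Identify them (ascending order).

23.3 MHz, 57.3 MHz

fs/2 = 8.5 MHz.
7.9 MHz ≤ fs/2 = 8.5 MHz, passes unchanged.
23.3 MHz mod fs = 6.3 MHz.
6.3 MHz ≤ fs/2 = 8.5 MHz, appears at 6.3 MHz.
57.3 MHz mod fs = 6.3 MHz.
6.3 MHz ≤ fs/2 = 8.5 MHz, appears at 6.3 MHz.
18.2 MHz mod fs = 1.2 MHz.
1.2 MHz ≤ fs/2 = 8.5 MHz, appears at 1.2 MHz.
23.3 MHz and 57.3 MHz both map to 6.3 MHz.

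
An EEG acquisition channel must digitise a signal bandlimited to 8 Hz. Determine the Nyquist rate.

Nyquist rate = 2 × 8 Hz = 16 Hz.

16 Hz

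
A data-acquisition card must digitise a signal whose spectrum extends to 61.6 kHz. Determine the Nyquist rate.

123.2 kHz

Nyquist rate = 2 × 61.6 kHz = 123.2 kHz.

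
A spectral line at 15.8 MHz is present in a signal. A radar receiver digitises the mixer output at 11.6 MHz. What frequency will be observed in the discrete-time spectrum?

4.2 MHz

15.8 MHz mod fs = 4.2 MHz.
4.2 MHz ≤ fs/2 = 5.8 MHz, appears at 4.2 MHz.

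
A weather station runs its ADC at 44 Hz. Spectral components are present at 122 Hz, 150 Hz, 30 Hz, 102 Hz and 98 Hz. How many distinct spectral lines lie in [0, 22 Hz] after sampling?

fs/2 = 22 Hz.
122 Hz mod fs = 34 Hz.
34 Hz > fs/2 = 22 Hz, folds to fs − 34 Hz = 10 Hz.
150 Hz mod fs = 18 Hz.
18 Hz ≤ fs/2 = 22 Hz, appears at 18 Hz.
30 Hz > fs/2 = 22 Hz, folds to fs − 30 Hz = 14 Hz.
102 Hz mod fs = 14 Hz.
14 Hz ≤ fs/2 = 22 Hz, appears at 14 Hz.
98 Hz mod fs = 10 Hz.
10 Hz ≤ fs/2 = 22 Hz, appears at 10 Hz.
Distinct values: {10 Hz, 14 Hz, 18 Hz} → 3.

3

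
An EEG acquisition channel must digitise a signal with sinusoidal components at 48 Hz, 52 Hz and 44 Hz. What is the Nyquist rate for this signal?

104 Hz

Highest-frequency component: 52 Hz.
Nyquist rate = 2 × 52 Hz = 104 Hz.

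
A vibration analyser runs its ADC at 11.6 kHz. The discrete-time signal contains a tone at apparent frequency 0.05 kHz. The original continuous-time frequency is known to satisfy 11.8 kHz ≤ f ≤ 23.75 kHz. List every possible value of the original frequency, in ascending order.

23.15 kHz, 23.25 kHz

Frequencies that alias to 0.05 kHz are k·fs ± 0.05 kHz for integer k ≥ 0.
k=0: 0.05 kHz.
k=1: 11.55 kHz, 11.65 kHz.
k=2: 23.15 kHz, 23.25 kHz.
k=3: 34.75 kHz, 34.85 kHz.
Within [11.8 kHz, 23.75 kHz]: 23.15 kHz, 23.25 kHz.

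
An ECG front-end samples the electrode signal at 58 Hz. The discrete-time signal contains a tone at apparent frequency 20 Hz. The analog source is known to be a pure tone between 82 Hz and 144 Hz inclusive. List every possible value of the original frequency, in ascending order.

Frequencies that alias to 20 Hz are k·fs ± 20 Hz for integer k ≥ 0.
k=0: 20 Hz.
k=1: 38 Hz, 78 Hz.
k=2: 96 Hz, 136 Hz.
k=3: 154 Hz, 194 Hz.
Within [82 Hz, 144 Hz]: 96 Hz, 136 Hz.

96 Hz, 136 Hz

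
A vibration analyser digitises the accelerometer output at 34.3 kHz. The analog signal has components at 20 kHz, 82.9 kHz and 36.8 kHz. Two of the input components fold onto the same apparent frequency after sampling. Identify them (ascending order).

fs/2 = 17.15 kHz.
20 kHz > fs/2 = 17.15 kHz, folds to fs − 20 kHz = 14.3 kHz.
82.9 kHz mod fs = 14.3 kHz.
14.3 kHz ≤ fs/2 = 17.15 kHz, appears at 14.3 kHz.
36.8 kHz mod fs = 2.5 kHz.
2.5 kHz ≤ fs/2 = 17.15 kHz, appears at 2.5 kHz.
20 kHz and 82.9 kHz both map to 14.3 kHz.

20 kHz, 82.9 kHz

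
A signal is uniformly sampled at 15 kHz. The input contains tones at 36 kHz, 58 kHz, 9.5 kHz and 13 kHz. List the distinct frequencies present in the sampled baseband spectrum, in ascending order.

2 kHz, 5.5 kHz, 6 kHz

fs/2 = 7.5 kHz.
36 kHz mod fs = 6 kHz.
6 kHz ≤ fs/2 = 7.5 kHz, appears at 6 kHz.
58 kHz mod fs = 13 kHz.
13 kHz > fs/2 = 7.5 kHz, folds to fs − 13 kHz = 2 kHz.
9.5 kHz > fs/2 = 7.5 kHz, folds to fs − 9.5 kHz = 5.5 kHz.
13 kHz > fs/2 = 7.5 kHz, folds to fs − 13 kHz = 2 kHz.
Distinct values: {2 kHz, 5.5 kHz, 6 kHz}.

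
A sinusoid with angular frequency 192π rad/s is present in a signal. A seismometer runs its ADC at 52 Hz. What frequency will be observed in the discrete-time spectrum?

ω = 192π rad/s → f = ω/(2π) = 96 Hz.
96 Hz mod fs = 44 Hz.
44 Hz > fs/2 = 26 Hz, folds to fs − 44 Hz = 8 Hz.

8 Hz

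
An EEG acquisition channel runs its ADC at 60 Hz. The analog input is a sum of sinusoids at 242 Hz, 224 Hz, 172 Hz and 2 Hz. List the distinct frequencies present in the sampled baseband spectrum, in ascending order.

fs/2 = 30 Hz.
242 Hz mod fs = 2 Hz.
2 Hz ≤ fs/2 = 30 Hz, appears at 2 Hz.
224 Hz mod fs = 44 Hz.
44 Hz > fs/2 = 30 Hz, folds to fs − 44 Hz = 16 Hz.
172 Hz mod fs = 52 Hz.
52 Hz > fs/2 = 30 Hz, folds to fs − 52 Hz = 8 Hz.
2 Hz ≤ fs/2 = 30 Hz, passes unchanged.
Distinct values: {2 Hz, 8 Hz, 16 Hz}.

2 Hz, 8 Hz, 16 Hz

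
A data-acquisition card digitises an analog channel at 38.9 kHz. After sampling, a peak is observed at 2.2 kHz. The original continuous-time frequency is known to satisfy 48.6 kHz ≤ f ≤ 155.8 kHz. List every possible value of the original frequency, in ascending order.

75.6 kHz, 80 kHz, 114.5 kHz, 118.9 kHz, 153.4 kHz

Frequencies that alias to 2.2 kHz are k·fs ± 2.2 kHz for integer k ≥ 0.
k=0: 2.2 kHz.
k=1: 36.7 kHz, 41.1 kHz.
k=2: 75.6 kHz, 80 kHz.
k=3: 114.5 kHz, 118.9 kHz.
k=4: 153.4 kHz, 157.8 kHz.
k=5: 192.3 kHz, 196.7 kHz.
Within [48.6 kHz, 155.8 kHz]: 75.6 kHz, 80 kHz, 114.5 kHz, 118.9 kHz, 153.4 kHz.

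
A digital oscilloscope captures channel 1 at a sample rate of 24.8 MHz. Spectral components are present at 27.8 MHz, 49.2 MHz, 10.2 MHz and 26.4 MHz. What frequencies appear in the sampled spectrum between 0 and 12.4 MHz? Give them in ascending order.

0.4 MHz, 1.6 MHz, 3 MHz, 10.2 MHz

fs/2 = 12.4 MHz.
27.8 MHz mod fs = 3 MHz.
3 MHz ≤ fs/2 = 12.4 MHz, appears at 3 MHz.
49.2 MHz mod fs = 24.4 MHz.
24.4 MHz > fs/2 = 12.4 MHz, folds to fs − 24.4 MHz = 0.4 MHz.
10.2 MHz ≤ fs/2 = 12.4 MHz, passes unchanged.
26.4 MHz mod fs = 1.6 MHz.
1.6 MHz ≤ fs/2 = 12.4 MHz, appears at 1.6 MHz.
Distinct values: {0.4 MHz, 1.6 MHz, 3 MHz, 10.2 MHz}.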